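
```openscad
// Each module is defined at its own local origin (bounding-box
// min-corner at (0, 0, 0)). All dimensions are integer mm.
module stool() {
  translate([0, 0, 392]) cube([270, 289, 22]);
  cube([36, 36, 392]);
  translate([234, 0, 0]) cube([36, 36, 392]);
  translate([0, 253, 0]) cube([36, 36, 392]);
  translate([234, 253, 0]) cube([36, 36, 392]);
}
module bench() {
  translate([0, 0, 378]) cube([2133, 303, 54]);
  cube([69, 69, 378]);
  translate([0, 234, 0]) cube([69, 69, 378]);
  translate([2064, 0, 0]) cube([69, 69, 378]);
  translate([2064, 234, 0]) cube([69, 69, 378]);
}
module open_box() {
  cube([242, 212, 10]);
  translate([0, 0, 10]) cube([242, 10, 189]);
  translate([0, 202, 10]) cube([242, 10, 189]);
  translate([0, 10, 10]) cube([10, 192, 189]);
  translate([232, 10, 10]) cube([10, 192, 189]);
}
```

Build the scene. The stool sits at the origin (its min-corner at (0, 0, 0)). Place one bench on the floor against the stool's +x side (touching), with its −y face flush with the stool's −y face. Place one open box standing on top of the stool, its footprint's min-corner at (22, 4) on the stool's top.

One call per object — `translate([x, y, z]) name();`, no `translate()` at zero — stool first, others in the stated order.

stool();
translate([270, 0, 0]) bench();
translate([22, 4, 414]) open_box();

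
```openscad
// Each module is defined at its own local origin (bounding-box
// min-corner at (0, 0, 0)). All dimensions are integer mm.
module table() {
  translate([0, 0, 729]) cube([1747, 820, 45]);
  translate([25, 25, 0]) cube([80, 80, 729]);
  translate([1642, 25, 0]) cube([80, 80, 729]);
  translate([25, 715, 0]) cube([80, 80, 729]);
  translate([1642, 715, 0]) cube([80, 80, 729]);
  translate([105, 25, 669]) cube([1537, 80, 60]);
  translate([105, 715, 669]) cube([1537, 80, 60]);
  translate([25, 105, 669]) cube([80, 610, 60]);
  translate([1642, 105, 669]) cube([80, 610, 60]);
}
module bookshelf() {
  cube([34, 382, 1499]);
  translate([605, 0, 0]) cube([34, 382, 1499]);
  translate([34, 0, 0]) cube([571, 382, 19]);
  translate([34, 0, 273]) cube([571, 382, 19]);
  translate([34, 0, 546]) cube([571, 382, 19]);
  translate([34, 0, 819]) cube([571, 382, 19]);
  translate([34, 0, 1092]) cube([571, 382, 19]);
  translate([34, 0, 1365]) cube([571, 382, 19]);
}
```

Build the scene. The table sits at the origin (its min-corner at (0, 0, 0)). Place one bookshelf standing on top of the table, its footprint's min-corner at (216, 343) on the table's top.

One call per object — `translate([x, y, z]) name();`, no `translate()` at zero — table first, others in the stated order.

table();
translate([216, 343, 774]) bookshelf();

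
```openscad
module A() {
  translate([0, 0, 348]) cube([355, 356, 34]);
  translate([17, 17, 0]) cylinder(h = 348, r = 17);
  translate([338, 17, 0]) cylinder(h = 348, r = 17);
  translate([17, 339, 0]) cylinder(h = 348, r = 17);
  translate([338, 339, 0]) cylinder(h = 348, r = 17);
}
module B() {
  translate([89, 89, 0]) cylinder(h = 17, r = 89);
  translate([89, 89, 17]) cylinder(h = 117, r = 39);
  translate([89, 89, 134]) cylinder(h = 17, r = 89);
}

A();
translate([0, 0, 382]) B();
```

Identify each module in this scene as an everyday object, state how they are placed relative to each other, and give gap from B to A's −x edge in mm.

A is a stool. B is a spool. The spool is on top of the stool. The gap from the spool to the stool's −x edge is 0 mm.

The spool's min-x is at 0; the stool's min-x is 0; gap = 0 mm.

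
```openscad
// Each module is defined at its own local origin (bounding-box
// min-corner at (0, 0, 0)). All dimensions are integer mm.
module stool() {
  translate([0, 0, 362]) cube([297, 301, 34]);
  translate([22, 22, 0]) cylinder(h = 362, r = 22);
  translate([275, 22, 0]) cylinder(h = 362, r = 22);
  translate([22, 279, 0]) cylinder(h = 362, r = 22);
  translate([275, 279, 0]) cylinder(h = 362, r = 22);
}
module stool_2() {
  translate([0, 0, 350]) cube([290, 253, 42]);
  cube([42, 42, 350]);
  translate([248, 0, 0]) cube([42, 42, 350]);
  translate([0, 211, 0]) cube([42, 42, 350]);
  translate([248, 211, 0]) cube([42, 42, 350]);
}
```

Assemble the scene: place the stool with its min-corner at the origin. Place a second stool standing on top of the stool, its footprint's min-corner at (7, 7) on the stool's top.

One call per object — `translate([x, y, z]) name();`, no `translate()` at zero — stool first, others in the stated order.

stool();
translate([7, 7, 396]) stool_2();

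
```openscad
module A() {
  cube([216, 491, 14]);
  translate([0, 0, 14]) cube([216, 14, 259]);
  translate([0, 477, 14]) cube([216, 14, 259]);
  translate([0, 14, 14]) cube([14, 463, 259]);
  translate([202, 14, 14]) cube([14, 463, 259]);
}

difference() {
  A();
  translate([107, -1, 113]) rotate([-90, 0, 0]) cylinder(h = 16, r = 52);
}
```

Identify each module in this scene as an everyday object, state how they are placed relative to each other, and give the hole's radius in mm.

A is an open box. The open box has a circular hole through its front wall. The hole's radius is 52 mm.

The subtracted cylinder has r = 52 mm.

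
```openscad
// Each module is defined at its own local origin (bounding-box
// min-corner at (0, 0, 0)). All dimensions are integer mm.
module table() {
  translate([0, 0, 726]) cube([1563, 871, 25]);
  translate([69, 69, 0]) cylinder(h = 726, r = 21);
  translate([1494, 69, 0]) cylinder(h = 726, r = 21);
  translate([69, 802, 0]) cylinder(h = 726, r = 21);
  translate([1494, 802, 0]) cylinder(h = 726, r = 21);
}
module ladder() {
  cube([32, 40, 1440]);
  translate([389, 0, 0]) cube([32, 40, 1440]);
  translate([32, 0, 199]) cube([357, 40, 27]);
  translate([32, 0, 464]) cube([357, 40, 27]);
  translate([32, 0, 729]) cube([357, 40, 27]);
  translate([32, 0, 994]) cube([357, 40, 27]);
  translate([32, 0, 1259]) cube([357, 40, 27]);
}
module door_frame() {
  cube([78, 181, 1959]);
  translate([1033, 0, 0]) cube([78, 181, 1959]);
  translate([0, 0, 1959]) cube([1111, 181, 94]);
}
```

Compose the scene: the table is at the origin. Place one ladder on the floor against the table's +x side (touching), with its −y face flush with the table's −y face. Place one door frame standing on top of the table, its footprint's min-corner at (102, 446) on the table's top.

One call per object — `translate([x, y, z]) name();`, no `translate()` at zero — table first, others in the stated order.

table();
translate([1563, 0, 0]) ladder();
translate([102, 446, 751]) door_frame();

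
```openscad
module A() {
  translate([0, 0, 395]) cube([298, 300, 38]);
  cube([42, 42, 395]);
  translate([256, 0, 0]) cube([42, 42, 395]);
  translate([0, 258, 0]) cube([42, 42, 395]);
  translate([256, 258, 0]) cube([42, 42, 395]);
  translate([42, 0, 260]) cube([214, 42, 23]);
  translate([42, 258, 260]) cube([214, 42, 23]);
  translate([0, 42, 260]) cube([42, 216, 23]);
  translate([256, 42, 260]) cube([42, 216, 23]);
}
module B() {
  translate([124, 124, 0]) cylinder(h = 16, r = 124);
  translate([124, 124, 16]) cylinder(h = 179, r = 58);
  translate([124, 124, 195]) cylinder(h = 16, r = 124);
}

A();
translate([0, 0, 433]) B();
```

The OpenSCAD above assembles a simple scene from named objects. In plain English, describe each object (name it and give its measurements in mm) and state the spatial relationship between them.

A is a simple wooden stool: a rectangular seat 298 mm (x) by 300 mm (y), 38 mm thick, top face at z = 433 mm, on four square legs, each 42×42 mm in cross-section. The legs rest on z = 0, each flush with a corner of the seat. Four stretchers, 42 mm wide and 23 mm tall, connect adjacent legs with their undersides at z = 260 mm, each running between the inner faces of the legs it joins and aligned with the legs' outer faces on the other axis.

B is a spool: two coaxial disc flanges of radius 124 mm and thickness 16 mm, joined by a core cylinder of radius 58 mm and height 179 mm. The lower flange rests on z = 0 and the three cylinders share a vertical axis.

The spool is on top of the stool.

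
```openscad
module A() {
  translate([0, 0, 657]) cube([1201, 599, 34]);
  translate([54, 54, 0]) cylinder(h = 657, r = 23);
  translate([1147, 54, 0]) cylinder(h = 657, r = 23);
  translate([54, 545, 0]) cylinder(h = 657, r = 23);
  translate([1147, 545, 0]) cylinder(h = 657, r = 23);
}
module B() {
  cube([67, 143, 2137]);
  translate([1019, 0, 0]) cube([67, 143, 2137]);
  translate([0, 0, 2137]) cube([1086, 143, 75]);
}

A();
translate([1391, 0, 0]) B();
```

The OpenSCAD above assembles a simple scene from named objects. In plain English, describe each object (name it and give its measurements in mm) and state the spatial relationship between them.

A is a rectangular dining table. The top is 1201×599×34 mm with its upper surface at z = 691 mm. It stands on four round legs of 46 mm diameter, each leg's bounding box inset 31 mm from the nearest pair of top edges, running from the floor to the underside of the top.

B is a door frame. The clear opening is 952 mm wide and 2137 mm high. Two 67 mm wide jambs, 143 mm deep, stand either side of the opening from the floor to the top of the opening. A 75 mm thick head sits across the top of both jambs, spanning the full outside width of the frame.

The door frame is on the floor beside the table on its +x side.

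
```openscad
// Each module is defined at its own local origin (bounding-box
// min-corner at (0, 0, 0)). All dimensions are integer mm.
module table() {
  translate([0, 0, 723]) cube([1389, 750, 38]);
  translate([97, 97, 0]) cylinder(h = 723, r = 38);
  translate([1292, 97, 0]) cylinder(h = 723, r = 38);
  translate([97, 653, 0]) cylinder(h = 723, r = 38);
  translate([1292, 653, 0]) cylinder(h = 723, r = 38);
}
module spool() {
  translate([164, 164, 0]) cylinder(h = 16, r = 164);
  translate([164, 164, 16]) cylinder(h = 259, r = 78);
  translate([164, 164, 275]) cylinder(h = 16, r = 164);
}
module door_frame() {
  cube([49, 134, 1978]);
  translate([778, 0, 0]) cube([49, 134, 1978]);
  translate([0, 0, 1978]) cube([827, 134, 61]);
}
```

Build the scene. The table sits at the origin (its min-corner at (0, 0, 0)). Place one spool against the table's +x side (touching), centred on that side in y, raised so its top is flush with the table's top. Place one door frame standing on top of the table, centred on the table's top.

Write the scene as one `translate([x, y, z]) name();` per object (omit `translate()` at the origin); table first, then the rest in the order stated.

table();
translate([1389, 211, 470]) spool();
translate([281, 308, 761]) door_frame();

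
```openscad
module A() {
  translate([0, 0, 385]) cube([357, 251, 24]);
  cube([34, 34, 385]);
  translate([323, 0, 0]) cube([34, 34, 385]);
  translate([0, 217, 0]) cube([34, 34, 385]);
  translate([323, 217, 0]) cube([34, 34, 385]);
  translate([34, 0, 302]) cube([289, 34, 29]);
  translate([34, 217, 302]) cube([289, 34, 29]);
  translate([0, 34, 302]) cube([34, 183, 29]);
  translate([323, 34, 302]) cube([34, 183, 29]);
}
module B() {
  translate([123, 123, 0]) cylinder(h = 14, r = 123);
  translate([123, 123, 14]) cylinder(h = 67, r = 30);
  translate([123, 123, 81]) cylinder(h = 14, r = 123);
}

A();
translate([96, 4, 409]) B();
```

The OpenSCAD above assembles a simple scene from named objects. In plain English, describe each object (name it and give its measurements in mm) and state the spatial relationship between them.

A is a simple wooden stool: a rectangular seat 357 mm (x) by 251 mm (y), 24 mm thick, top face at z = 409 mm, on four square legs, each 34×34 mm in cross-section. The legs rest on z = 0, each flush with a corner of the seat. Four stretchers, 34 mm wide and 29 mm tall, connect adjacent legs with their undersides at z = 302 mm, each running between the inner faces of the legs it joins and aligned with the legs' outer faces on the other axis.

B is a spool: two coaxial disc flanges of radius 123 mm and thickness 14 mm, joined by a core cylinder of radius 30 mm and height 67 mm. The lower flange rests on z = 0 and the three cylinders share a vertical axis.

The spool is on top of the stool.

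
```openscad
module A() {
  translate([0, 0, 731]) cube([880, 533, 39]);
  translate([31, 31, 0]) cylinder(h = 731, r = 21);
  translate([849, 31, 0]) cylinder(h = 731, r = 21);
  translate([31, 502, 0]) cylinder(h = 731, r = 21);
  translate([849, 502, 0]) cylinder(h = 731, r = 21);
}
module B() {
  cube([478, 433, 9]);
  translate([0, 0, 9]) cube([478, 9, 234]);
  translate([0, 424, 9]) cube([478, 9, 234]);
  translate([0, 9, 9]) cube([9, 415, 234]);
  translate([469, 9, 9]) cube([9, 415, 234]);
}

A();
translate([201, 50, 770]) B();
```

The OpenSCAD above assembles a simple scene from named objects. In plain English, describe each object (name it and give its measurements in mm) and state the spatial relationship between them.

A is a rectangular dining table. The top is 880×533×39 mm with its upper surface at z = 770 mm. It stands on four round legs of 42 mm diameter, each leg's bounding box inset 10 mm from the nearest pair of top edges, running from the floor to the underside of the top.

B is an open storage box with external size 478×433×243 mm and wall thickness 9 mm (the base is also 9 mm thick). The base covers the whole footprint; the four walls stand on the base, with the y-facing walls full-width and the x-facing walls fitting between their inner faces.

The open box is on top of the table, centred.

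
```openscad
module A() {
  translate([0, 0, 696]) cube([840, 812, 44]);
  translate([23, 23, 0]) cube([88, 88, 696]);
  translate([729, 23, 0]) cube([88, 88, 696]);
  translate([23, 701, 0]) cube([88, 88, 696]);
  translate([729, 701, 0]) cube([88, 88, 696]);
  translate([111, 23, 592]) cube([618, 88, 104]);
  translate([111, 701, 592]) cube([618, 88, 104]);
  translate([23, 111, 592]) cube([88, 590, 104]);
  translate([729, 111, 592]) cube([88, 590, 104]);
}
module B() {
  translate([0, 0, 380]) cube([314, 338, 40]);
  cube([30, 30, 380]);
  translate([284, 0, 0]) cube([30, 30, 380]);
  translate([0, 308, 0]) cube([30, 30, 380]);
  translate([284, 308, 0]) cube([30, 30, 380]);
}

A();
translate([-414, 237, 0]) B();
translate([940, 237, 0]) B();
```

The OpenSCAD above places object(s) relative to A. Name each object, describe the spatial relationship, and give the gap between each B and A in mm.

Each stool's nearest face is 100 mm from the table's bounding box.

A is a table. B is a stool. Two stools sit around the table at the −x, +x sides. The gap between each stool and the table is 100 mm.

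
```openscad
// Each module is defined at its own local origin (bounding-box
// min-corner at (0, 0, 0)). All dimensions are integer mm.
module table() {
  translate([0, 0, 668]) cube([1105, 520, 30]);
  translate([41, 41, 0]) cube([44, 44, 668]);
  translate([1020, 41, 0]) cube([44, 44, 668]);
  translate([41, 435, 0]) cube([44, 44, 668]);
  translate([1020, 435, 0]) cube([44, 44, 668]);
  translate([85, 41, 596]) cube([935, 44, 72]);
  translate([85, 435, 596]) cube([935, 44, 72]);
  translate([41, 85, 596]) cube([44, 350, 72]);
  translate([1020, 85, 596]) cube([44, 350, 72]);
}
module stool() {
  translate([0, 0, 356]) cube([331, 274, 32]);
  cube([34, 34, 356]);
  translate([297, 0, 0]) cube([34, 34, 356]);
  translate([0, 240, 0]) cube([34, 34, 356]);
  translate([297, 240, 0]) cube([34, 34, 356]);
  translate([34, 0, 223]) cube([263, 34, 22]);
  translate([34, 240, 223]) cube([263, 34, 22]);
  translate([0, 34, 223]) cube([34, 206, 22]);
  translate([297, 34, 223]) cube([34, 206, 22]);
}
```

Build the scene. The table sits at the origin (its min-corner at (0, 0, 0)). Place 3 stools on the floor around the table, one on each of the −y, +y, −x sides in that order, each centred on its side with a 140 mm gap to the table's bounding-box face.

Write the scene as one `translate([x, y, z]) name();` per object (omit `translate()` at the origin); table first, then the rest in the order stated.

table();
translate([387, -414, 0]) stool();
translate([387, 660, 0]) stool();
translate([-471, 123, 0]) stool();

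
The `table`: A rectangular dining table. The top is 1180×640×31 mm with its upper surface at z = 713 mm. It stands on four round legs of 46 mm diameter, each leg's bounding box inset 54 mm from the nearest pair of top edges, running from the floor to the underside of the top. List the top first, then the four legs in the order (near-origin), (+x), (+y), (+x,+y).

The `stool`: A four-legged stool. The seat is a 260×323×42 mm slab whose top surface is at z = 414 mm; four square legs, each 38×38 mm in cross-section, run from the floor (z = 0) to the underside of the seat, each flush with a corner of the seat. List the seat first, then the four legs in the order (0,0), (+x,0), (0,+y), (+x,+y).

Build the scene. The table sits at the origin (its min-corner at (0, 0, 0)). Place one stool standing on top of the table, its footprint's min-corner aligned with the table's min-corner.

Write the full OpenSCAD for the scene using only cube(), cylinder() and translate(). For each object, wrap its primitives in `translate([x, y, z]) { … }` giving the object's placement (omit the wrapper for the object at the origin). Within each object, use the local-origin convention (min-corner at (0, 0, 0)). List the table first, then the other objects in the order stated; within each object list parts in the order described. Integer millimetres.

translate([0, 0, 682]) cube([1180, 640, 31]);
translate([77, 77, 0]) cylinder(h = 682, r = 23);
translate([1103, 77, 0]) cylinder(h = 682, r = 23);
translate([77, 563, 0]) cylinder(h = 682, r = 23);
translate([1103, 563, 0]) cylinder(h = 682, r = 23);
translate([0, 0, 713]) {
  translate([0, 0, 372]) cube([260, 323, 42]);
  cube([38, 38, 372]);
  translate([222, 0, 0]) cube([38, 38, 372]);
  translate([0, 285, 0]) cube([38, 38, 372]);
  translate([222, 285, 0]) cube([38, 38, 372]);
}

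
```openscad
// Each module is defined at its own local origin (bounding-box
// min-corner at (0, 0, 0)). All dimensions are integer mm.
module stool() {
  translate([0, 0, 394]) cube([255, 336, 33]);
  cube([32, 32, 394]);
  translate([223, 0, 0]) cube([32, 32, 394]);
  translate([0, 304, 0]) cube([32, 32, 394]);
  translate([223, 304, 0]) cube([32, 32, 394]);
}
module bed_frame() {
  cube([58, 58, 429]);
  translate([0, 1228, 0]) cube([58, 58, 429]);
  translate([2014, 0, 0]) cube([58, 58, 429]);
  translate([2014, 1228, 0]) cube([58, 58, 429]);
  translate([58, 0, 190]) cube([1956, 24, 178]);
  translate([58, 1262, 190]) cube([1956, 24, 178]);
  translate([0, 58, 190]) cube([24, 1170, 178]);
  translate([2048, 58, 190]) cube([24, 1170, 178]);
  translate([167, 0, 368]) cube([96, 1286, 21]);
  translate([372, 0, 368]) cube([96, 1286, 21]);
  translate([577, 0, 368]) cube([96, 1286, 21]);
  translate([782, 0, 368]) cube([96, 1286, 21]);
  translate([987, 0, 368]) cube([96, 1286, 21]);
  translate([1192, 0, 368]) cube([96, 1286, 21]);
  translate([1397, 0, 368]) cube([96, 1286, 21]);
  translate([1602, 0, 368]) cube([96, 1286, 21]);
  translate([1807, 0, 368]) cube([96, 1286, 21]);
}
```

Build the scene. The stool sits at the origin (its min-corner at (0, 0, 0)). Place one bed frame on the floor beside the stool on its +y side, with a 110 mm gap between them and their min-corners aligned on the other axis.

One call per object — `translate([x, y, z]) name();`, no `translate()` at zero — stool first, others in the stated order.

stool();
translate([0, 446, 0]) bed_frame();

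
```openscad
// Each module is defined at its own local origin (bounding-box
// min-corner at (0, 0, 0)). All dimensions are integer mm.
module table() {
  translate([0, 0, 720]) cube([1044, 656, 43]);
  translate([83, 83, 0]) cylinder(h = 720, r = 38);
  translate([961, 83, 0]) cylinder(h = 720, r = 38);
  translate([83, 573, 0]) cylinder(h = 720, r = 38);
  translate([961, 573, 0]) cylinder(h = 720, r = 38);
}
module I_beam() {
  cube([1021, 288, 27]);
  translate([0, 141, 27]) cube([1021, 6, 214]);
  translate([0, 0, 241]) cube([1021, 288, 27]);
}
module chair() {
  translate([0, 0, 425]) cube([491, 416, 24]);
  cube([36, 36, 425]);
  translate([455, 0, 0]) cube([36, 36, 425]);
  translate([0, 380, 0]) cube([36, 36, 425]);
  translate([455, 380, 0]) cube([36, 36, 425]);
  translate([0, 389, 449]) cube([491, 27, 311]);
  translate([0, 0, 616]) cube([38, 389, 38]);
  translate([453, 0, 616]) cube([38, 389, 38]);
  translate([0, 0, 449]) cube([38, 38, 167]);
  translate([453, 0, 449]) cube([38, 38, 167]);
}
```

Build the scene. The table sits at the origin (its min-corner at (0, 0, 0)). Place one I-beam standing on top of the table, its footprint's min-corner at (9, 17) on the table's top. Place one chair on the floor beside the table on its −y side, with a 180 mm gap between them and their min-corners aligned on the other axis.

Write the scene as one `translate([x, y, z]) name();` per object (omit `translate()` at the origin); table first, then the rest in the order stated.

table();
translate([9, 17, 763]) I_beam();
translate([0, -596, 0]) chair();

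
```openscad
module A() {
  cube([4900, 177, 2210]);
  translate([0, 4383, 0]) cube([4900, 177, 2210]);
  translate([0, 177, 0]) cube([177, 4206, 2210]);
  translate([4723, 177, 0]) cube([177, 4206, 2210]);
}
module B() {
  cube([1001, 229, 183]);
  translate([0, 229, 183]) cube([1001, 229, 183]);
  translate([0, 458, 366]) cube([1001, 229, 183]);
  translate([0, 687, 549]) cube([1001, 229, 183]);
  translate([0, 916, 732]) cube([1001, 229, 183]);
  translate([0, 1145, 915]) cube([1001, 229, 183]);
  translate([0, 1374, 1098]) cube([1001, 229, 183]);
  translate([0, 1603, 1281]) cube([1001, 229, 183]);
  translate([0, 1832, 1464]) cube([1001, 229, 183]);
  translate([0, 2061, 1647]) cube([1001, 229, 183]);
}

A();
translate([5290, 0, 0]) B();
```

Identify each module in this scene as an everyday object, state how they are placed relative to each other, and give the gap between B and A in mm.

A is a house frame. B is a staircase. The staircase is on the floor beside the house frame on its +x side. The gap between the staircase and the house frame is 390 mm.

The staircase's nearest face is 390 mm from the house frame's +x face.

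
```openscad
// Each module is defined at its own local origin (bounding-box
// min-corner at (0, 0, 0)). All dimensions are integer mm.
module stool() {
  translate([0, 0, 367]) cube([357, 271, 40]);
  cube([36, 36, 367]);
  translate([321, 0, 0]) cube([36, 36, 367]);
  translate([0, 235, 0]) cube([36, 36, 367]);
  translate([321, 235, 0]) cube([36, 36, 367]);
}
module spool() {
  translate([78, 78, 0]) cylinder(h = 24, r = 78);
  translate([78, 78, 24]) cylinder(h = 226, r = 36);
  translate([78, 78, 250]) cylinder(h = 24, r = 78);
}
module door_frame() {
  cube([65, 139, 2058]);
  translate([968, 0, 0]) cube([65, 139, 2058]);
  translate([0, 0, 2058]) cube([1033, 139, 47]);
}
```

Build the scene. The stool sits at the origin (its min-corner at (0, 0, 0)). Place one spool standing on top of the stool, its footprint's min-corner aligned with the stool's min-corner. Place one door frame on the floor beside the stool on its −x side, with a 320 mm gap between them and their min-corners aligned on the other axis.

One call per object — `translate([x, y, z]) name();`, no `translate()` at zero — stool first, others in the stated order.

stool();
translate([0, 0, 407]) spool();
translate([-1353, 0, 0]) door_frame();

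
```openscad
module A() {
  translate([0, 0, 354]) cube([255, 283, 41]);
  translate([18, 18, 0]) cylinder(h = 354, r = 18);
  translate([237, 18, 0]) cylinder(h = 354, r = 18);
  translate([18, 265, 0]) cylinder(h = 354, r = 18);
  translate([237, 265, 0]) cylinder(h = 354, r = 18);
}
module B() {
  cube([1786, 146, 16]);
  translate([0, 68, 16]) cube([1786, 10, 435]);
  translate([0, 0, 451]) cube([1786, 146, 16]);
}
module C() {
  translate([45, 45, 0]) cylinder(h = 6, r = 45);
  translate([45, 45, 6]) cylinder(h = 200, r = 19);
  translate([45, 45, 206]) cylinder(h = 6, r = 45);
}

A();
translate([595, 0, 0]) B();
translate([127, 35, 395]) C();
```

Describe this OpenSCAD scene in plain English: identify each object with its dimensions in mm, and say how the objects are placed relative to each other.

A is a four-legged stool. The seat is a 255×283×41 mm slab whose top surface is at z = 395 mm; four round legs, each 36 mm in diameter, run from the floor (z = 0) to the underside of the seat, each leg's axis is inset half a diameter from the nearest pair of seat edges (so the leg's bounding box is flush with the corner).

B is an I-beam lying along x, 1786 mm long. Overall section height 467 mm. Two flanges 146 mm wide (y) and 16 mm thick, one on the floor and one at the top; a web 10 mm thick runs between them, centred on the flange width.

C is a spool: two coaxial disc flanges of radius 45 mm and thickness 6 mm, joined by a core cylinder of radius 19 mm and height 200 mm. The lower flange rests on z = 0 and the three cylinders share a vertical axis.

The I-beam is on the floor beside the stool on its +x side. The spool is on top of the stool.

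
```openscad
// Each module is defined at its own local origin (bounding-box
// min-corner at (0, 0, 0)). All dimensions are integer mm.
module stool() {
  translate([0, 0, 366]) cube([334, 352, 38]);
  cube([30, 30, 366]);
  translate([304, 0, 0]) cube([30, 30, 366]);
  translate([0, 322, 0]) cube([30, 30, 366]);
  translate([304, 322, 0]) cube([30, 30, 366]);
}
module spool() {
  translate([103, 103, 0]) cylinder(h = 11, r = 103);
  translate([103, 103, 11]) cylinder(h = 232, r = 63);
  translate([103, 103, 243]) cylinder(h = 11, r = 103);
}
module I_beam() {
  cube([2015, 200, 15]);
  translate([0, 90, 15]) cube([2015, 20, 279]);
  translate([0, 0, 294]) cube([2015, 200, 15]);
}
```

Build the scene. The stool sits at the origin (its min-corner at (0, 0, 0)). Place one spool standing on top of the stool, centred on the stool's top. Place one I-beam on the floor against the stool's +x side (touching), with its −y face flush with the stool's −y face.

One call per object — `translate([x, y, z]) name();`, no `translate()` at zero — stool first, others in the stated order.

stool();
translate([64, 73, 404]) spool();
translate([334, 0, 0]) I_beam();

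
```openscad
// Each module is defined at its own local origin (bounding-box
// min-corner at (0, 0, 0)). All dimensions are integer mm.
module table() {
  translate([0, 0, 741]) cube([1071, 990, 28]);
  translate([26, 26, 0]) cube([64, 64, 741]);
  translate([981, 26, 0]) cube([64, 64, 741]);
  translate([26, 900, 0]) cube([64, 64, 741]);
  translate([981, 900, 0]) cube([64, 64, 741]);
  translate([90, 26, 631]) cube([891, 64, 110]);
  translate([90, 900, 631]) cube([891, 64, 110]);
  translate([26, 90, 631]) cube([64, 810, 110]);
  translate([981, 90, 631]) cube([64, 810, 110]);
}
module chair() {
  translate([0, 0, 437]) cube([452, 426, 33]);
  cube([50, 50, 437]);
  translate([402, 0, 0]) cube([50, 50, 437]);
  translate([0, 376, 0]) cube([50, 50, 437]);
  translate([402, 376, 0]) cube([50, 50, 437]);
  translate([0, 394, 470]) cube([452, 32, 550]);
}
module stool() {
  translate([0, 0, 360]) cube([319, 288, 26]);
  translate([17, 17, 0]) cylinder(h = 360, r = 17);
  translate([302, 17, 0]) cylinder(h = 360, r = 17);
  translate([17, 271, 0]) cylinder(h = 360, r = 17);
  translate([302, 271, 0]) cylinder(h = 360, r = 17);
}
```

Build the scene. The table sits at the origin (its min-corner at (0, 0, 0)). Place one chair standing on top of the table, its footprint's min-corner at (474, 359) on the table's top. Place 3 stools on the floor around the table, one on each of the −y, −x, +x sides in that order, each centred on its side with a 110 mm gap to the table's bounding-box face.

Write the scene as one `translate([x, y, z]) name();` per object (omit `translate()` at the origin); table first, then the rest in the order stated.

table();
translate([474, 359, 769]) chair();
translate([376, -398, 0]) stool();
translate([-429, 351, 0]) stool();
translate([1181, 351, 0]) stool();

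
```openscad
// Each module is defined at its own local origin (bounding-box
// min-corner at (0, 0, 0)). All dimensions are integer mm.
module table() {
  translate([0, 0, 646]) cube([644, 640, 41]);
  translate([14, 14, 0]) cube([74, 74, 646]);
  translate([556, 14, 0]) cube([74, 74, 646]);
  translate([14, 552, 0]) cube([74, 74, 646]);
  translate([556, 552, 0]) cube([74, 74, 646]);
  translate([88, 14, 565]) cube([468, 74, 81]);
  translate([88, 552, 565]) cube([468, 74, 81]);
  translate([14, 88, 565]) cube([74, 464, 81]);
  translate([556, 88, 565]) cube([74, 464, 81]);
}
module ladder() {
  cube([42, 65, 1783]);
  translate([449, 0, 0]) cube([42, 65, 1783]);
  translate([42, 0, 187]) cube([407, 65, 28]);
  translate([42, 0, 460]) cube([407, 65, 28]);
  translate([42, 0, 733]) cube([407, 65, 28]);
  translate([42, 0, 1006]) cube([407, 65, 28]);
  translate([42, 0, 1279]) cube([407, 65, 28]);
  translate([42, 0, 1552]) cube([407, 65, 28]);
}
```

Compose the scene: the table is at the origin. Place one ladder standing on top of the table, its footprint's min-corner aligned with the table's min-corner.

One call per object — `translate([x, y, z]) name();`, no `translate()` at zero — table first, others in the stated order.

table();
translate([0, 0, 687]) ladder();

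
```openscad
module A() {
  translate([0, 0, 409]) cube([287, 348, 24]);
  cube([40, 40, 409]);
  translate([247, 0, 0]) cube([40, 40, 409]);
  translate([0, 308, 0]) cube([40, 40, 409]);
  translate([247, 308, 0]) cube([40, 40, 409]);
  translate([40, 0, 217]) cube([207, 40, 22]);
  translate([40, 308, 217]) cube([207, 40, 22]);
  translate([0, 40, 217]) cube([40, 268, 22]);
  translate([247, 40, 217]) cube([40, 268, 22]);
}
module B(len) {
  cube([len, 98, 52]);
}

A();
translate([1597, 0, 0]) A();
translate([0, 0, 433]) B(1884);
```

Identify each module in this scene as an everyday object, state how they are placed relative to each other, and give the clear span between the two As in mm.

Second stool starts at x = 1597; first ends at x = 287; clear span = 1597 − 287 = 1310 mm.

A is a stool. B is a beam. A beam spans the tops of two stools. The clear span between the two stools is 1310 mm.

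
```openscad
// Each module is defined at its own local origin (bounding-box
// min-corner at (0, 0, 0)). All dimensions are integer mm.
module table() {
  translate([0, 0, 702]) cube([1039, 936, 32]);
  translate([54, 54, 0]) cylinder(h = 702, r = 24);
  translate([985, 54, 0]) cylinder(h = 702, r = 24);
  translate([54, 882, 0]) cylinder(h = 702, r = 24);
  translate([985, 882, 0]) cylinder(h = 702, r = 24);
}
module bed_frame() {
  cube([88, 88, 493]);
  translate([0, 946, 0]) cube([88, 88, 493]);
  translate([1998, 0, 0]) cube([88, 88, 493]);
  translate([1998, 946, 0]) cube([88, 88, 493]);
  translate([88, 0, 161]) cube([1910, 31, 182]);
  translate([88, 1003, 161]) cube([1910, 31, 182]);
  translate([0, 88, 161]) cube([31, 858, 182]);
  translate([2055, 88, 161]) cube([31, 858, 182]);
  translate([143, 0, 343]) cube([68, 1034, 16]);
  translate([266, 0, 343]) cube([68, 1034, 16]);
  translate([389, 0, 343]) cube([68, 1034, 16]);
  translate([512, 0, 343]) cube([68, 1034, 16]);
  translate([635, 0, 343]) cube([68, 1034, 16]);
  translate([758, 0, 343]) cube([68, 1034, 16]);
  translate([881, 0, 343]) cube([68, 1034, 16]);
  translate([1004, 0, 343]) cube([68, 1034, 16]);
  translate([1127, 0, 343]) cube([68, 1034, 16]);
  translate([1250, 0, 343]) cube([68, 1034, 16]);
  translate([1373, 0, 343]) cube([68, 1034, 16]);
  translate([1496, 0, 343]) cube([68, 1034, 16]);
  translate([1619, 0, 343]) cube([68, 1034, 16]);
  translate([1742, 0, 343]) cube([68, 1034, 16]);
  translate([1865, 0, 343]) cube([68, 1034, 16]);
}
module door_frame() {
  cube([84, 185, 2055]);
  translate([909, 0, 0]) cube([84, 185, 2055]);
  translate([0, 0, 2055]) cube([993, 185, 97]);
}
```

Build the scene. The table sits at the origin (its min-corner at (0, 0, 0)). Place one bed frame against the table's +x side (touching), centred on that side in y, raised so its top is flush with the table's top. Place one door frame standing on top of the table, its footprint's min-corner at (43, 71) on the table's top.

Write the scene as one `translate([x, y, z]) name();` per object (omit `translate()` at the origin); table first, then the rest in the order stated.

table();
translate([1039, -49, 241]) bed_frame();
translate([43, 71, 734]) door_frame();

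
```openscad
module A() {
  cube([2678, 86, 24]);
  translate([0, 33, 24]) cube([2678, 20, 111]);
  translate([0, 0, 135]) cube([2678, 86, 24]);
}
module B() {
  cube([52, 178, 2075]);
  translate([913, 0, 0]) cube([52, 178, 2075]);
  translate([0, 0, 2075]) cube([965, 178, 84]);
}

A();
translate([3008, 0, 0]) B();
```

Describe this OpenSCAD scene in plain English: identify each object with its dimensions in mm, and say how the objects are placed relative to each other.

A is an I-beam lying along x, 2678 mm long. Overall section height 159 mm. Two flanges 86 mm wide (y) and 24 mm thick, one on the floor and one at the top; a web 20 mm thick runs between them, centred on the flange width.

B is a door frame. The clear opening is 861 mm wide and 2075 mm high. Two 52 mm wide jambs, 178 mm deep, stand either side of the opening from the floor to the top of the opening. A 84 mm thick head sits across the top of both jambs, spanning the full outside width of the frame.

The door frame is on the floor beside the I-beam on its +x side.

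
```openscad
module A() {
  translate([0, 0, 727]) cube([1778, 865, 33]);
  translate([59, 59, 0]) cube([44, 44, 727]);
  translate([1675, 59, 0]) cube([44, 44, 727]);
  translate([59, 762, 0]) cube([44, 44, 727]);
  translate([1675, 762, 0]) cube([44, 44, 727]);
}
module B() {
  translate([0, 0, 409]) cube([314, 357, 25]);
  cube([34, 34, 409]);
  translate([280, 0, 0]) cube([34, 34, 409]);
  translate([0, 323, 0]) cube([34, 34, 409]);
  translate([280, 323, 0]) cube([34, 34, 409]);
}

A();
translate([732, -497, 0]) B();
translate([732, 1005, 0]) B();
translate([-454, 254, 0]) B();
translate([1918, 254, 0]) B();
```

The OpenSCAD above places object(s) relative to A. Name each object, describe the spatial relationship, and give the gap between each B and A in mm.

A is a table. B is a stool. Four stools sit around the table at the −y, +y, −x, +x sides. The gap between each stool and the table is 140 mm.

Each stool's nearest face is 140 mm from the table's bounding box.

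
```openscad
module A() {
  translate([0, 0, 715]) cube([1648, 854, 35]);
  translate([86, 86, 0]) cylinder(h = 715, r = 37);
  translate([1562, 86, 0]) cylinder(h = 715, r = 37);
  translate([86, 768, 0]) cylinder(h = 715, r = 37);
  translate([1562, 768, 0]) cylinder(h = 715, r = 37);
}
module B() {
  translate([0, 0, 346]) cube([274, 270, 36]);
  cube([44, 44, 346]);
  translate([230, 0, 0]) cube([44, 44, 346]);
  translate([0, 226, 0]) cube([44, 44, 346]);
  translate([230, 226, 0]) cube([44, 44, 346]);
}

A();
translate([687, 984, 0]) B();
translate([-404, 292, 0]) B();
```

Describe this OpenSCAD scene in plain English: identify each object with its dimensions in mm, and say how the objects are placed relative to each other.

A is a table: top 1648 mm (x) × 854 mm (y), 35 mm thick, upper face at z = 750 mm, on four round legs of 74 mm diameter, each leg's bounding box inset 49 mm from the nearest pair of top edges, running from z = 0 to the bottom of the top.

B is a simple wooden stool: a rectangular seat 274 mm (x) by 270 mm (y), 36 mm thick, top face at z = 382 mm, on four square legs, each 44×44 mm in cross-section. The legs rest on z = 0, each flush with a corner of the seat.

Two stools sit around the table at the +y, −x sides.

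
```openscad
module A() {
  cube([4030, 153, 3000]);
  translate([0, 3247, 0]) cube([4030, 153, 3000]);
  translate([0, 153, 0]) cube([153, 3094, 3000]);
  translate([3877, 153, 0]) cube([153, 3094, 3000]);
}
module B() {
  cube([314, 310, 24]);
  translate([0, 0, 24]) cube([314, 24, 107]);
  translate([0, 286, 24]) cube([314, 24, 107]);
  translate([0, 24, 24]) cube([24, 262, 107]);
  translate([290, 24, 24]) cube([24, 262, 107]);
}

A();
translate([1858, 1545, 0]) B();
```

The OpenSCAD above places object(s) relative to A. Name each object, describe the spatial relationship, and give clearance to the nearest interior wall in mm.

A is a house frame. B is an open box. The open box sits inside the house frame, centred. The clearance to the nearest interior wall is 1392 mm.

Clearances: x = 1705, y = 1392; minimum 1392 mm.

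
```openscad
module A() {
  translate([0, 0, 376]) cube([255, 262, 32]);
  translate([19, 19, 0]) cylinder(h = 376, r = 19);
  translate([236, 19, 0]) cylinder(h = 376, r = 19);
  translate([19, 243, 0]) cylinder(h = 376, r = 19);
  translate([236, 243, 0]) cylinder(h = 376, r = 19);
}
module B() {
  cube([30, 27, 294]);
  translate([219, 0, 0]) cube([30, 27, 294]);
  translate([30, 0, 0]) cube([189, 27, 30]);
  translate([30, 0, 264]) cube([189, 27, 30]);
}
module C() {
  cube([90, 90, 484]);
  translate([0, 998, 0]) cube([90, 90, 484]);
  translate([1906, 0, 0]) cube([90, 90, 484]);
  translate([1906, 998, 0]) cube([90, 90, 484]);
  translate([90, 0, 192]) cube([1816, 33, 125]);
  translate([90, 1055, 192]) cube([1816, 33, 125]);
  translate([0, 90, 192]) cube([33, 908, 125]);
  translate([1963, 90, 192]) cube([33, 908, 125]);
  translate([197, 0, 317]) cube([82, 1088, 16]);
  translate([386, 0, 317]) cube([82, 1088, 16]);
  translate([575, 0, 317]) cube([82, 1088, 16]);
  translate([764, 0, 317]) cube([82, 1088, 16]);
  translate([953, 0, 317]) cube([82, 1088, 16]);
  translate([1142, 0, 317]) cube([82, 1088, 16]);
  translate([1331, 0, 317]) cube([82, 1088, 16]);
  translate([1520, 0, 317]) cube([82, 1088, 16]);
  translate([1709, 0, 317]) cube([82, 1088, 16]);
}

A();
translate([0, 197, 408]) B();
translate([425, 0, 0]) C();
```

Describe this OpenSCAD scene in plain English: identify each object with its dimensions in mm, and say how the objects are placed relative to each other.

A is a four-legged stool. The seat is a 255×262×32 mm slab whose top surface is at z = 408 mm; four round legs, each 38 mm in diameter, run from the floor (z = 0) to the underside of the seat, each leg's axis is inset half a diameter from the nearest pair of seat edges (so the leg's bounding box is flush with the corner).

B is a rectangular picture frame lying in the x–z plane (depth along y). The opening is 189 mm wide (x) by 234 mm tall (z), surrounded by a border 30 mm wide on all four sides. The frame is 27 mm deep and is made of two full-height vertical stiles with two horizontal rails fitted between them.

C is a bed frame 1996 mm long (x) by 1088 mm wide (y). Four 90×90 mm corner posts, 484 mm tall, at the corners of the footprint. Four rails of 33 mm thickness and 125 mm height run between adjacent posts with their undersides at z = 192 mm, their outer faces flush with the outside of the frame (the two x-running rails run between the posts' inner faces; the two y-running rails run between the posts' inner faces). 9 slats, each 82 mm wide (x) and 16 mm thick, lie across the top of the two x-running rails, running the full 1088 mm width of the frame in y; the slats are evenly spaced along x between the inner faces of the end posts with equal gaps (rounded down to the nearest mm) at the −x end and between each pair — any rounding remainder accumulates at the +x end.

The picture frame is on top of the stool. The bed frame is on the floor beside the stool on its +x side.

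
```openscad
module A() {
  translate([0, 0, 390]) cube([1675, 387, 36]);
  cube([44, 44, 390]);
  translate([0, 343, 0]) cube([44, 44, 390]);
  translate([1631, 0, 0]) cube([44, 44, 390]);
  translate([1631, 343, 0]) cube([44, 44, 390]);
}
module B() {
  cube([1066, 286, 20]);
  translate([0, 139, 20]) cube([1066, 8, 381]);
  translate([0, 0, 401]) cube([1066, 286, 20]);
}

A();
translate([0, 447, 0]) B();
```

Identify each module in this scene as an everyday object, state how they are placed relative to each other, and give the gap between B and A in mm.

A is a bench. B is an I-beam. The I-beam is on the floor beside the bench on its +y side. The gap between the I-beam and the bench is 60 mm.

The I-beam's nearest face is 60 mm from the bench's +y face.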